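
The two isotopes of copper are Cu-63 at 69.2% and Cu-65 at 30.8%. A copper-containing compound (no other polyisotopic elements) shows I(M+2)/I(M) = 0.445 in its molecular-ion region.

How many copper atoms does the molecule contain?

With n Cu atoms, P(M+2)/P(M) = C(n,1)·p^(n−1)q / p^n = n·q/p = n · 0.308/0.692.
n = 0.445 × 0.692/0.308 = 1.00 ≈ 1

1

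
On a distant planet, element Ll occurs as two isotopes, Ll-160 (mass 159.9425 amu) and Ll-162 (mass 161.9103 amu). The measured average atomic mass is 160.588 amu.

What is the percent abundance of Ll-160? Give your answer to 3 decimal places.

With x = fraction of Ll-160 (so Ll-162 is 1 − x):
159.9425·x + 161.9103·(1 − x) = 160.588
(159.9425 − 161.9103)·x = 160.588 − 161.9103
x = -1.3223 / -1.9678 = 0.67197 → 67.197% Ll-160, 32.803% Ll-162.

67.197%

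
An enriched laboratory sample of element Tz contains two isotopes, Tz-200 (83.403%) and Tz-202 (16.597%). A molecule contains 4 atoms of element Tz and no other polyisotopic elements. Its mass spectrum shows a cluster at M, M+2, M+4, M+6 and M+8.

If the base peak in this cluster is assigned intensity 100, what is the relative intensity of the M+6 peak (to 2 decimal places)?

3.15

Binomial terms of (0.83403 + 0.16597)^4: M 0.4839, M+2 0.3852, M+4 0.1150, M+6 0.0153, M+8 0.0008 → M is the base peak.
P(M) = C(4,0) × 0.83403^4 × 0.16597^0 = 1 × 0.48386776 × 1.0000 = 0.483868 (base)
P(M+6) = C(4,3) × 0.83403^1 × 0.16597^3 = 4 × 0.83403 × 0.00457182 = 0.015252
Relative intensity = 0.015252 / 0.483868 × 100 = 3.15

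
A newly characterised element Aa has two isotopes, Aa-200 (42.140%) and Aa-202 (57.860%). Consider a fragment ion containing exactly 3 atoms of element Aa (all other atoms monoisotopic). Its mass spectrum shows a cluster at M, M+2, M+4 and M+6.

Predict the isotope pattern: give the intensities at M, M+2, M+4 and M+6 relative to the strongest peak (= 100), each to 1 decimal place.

17.7 : 72.8 : 100.0 : 45.8

Expanding (0.42140 + 0.57860)^3:
P(M) = 0.42140^3 = 0.074831
P(M+2) = 3 × 0.42140^2 × 0.57860^1 = 0.308240
P(M+4) = 3 × 0.42140^1 × 0.57860^2 = 0.423226
P(M+6) = 0.57860^3 = 0.193703
The M+4 peak is largest (0.423226); scaling to 100 gives 17.7 : 72.8 : 100.0 : 45.8.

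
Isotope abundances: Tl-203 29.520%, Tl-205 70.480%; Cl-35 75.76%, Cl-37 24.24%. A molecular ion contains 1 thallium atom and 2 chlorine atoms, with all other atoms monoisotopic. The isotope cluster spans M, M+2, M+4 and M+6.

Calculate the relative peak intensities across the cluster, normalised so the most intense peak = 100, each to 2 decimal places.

33.03 : 100.00 : 53.85 : 8.07

Thallium pattern (n=1): 0.2952 : 0.7048
Chlorine pattern (n=2): 0.57395776 : 0.36728448 : 0.05875776
Convolve the two distributions (both contribute in 2-u steps):
  M: 0.2952×0.57395776 = 0.169432
  M+2: 0.2952×0.36728448 + 0.7048×0.57395776 = 0.512948
  M+4: 0.2952×0.05875776 + 0.7048×0.36728448 = 0.276207
  M+6: 0.7048×0.05875776 = 0.041412
Scale to base peak (0.512948) = 100: 33.03 : 100.00 : 53.85 : 8.07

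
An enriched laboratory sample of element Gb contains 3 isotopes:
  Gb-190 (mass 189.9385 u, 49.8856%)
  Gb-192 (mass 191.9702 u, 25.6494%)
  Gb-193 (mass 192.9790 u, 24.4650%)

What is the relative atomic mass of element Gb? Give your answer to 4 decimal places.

Ar = Σ fᵢ·mᵢ = 0.498856 × 189.9385 + 0.256494 × 191.9702 + 0.244650 × 192.9790
= 94.75196 + 49.23920 + 47.21231 = 191.20347 u

191.2035 u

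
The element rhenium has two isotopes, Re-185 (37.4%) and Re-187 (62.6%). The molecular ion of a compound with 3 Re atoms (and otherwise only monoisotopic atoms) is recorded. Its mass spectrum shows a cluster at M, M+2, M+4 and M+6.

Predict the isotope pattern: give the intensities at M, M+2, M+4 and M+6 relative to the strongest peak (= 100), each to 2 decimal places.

11.90 : 59.74 : 100.00 : 55.79

The 3 Re atoms are independent, so intensities follow the terms of (0.374 + 0.626)^3.
P(M) = 0.374^3 = 0.052314
P(M+2) = 3 × 0.374^2 × 0.626^1 = 0.262687
P(M+4) = 3 × 0.374^1 × 0.626^2 = 0.439685
P(M+6) = 0.626^3 = 0.245314
The M+4 peak is largest (0.439685); scaling to 100 gives 11.90 : 59.74 : 100.00 : 55.79.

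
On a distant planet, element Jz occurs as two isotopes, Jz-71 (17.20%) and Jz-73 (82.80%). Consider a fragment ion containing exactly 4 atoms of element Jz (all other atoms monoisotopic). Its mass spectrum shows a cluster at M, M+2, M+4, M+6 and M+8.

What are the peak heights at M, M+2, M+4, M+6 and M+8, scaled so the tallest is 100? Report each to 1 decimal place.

0.2 : 3.6 : 25.9 : 83.1 : 100.0

Expanding (0.1720 + 0.8280)^4:
P(M) = 0.1720^4 = 0.000875
P(M+2) = 4 × 0.1720^3 × 0.8280^1 = 0.016853
P(M+4) = 6 × 0.1720^2 × 0.8280^2 = 0.121694
P(M+6) = 4 × 0.1720^1 × 0.8280^3 = 0.390553
P(M+8) = 0.8280^4 = 0.470025
The M+8 peak is largest (0.470025); scaling to 100 gives 0.2 : 3.6 : 25.9 : 83.1 : 100.0.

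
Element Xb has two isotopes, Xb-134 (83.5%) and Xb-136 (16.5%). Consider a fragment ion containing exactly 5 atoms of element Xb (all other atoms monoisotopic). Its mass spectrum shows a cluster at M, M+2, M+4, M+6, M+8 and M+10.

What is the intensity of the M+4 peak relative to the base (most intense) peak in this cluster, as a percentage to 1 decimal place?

39.0%

Term probabilities: M 0.4059, M+2 0.4011, M+4 0.1585, M+6 0.0313, M+8 0.0031, M+10 0.0001. Base peak = M.
P(M) = C(5,0) × 0.835^5 × 0.165^0 = 1 × 0.40591246 × 1.0000 = 0.405912 (base)
P(M+4) = C(5,2) × 0.835^3 × 0.165^2 = 10 × 0.58218287 × 0.027225 = 0.158499
Relative intensity = 0.158499 / 0.405912 × 100 = 39.0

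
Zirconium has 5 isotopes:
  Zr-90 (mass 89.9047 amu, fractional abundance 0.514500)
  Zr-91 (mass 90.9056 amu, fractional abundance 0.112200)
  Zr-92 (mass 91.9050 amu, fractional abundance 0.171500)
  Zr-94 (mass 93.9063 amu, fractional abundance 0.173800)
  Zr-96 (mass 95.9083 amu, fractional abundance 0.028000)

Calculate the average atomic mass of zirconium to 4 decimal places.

Average mass = Σ (abundance × isotope mass) = 0.514500 × 89.9047 + 0.112200 × 90.9056 + 0.171500 × 91.9050 + 0.173800 × 93.9063 + 0.028000 × 95.9083
= 46.25597 + 10.19961 + 15.76171 + 16.32091 + 2.68543 = 91.22363 amu

91.2236 amu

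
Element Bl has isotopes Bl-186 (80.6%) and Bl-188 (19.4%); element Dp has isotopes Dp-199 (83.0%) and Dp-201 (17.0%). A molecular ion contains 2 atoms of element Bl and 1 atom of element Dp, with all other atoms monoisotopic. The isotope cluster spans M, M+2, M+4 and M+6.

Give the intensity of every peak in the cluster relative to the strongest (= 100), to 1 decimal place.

100.0 : 68.6 : 15.7 : 1.2

Element Bl pattern (n=2): 0.649636 : 0.312728 : 0.037636
Element Dp pattern (n=1): 0.8300 : 0.1700
Convolve the two distributions (both contribute in 2-u steps):
  M: 0.649636×0.8300 = 0.539198
  M+2: 0.649636×0.1700 + 0.312728×0.8300 = 0.370002
  M+4: 0.312728×0.1700 + 0.037636×0.8300 = 0.084402
  M+6: 0.037636×0.1700 = 0.006398
Scale to base peak (0.539198) = 100: 100.0 : 68.6 : 15.7 : 1.2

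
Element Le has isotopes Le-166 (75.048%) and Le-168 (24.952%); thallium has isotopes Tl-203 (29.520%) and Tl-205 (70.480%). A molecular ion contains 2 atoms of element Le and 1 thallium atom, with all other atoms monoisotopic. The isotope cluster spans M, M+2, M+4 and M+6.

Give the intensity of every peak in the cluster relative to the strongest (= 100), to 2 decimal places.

Element Le pattern (n=2): 0.56322023 : 0.37451954 : 0.06226023
Thallium pattern (n=1): 0.2952 : 0.7048
Convolve the two distributions (both contribute in 2-u steps):
  M: 0.56322023×0.2952 = 0.166263
  M+2: 0.56322023×0.7048 + 0.37451954×0.2952 = 0.507516
  M+4: 0.37451954×0.7048 + 0.06226023×0.2952 = 0.282341
  M+6: 0.06226023×0.7048 = 0.043881
Scale to base peak (0.507516) = 100: 32.76 : 100.00 : 55.63 : 8.65

32.76 : 100.00 : 55.63 : 8.65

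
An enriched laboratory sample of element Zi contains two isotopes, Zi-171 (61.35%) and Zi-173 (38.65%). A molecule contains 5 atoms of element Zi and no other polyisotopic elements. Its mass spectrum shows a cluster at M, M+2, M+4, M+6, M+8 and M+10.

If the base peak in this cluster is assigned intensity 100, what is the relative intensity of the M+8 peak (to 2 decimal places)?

Binomial terms of (0.6135 + 0.3865)^5: M 0.0869, M+2 0.2738, M+4 0.3449, M+6 0.2173, M+8 0.0685, M+10 0.0086 → M+4 is the base peak.
P(M+4) = C(5,2) × 0.6135^3 × 0.3865^2 = 10 × 0.23091051 × 0.14938225 = 0.344939 (base)
P(M+8) = C(5,4) × 0.6135^1 × 0.3865^4 = 5 × 0.6135 × 0.02231506 = 0.068451
Relative intensity = 0.068451 / 0.344939 × 100 = 19.84

19.84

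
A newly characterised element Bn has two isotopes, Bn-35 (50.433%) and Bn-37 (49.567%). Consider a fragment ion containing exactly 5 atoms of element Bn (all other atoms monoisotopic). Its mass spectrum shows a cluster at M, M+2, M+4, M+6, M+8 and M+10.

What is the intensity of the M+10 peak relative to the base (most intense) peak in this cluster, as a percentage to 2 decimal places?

(0.50433 + 0.49567)^5 gives M 0.0326, M+2 0.1603, M+4 0.3152, M+6 0.3097, M+8 0.1522, M+10 0.0299; the largest is M+4.
P(M+4) = C(5,2) × 0.50433^3 × 0.49567^2 = 10 × 0.1282757 × 0.24568875 = 0.315159 (base)
P(M+10) = C(5,5) × 0.50433^0 × 0.49567^5 = 1 × 1.0000 × 0.02992011 = 0.029920
Relative intensity = 0.029920 / 0.315159 × 100 = 9.49

9.49%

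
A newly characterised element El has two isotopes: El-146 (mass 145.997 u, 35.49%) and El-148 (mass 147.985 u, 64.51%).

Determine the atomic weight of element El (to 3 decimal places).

147.279 u

Ar = Σ fᵢ·mᵢ = 0.3549 × 145.997 + 0.6451 × 147.985
= 51.8143 + 95.4651 = 147.2794 u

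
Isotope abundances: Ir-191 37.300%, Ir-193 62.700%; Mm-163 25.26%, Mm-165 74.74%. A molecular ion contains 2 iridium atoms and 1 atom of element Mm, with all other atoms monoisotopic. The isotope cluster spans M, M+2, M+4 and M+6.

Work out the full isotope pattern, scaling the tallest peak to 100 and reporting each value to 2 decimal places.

7.83 : 49.49 : 100.00 : 65.46

Iridium pattern (n=2): 0.139129 : 0.467742 : 0.393129
Element Mm pattern (n=1): 0.2526 : 0.7474
Convolve the two distributions (both contribute in 2-u steps):
  M: 0.139129×0.2526 = 0.035144
  M+2: 0.139129×0.7474 + 0.467742×0.2526 = 0.222137
  M+4: 0.467742×0.7474 + 0.393129×0.2526 = 0.448895
  M+6: 0.393129×0.7474 = 0.293825
Scale to base peak (0.448895) = 100: 7.83 : 49.49 : 100.00 : 65.46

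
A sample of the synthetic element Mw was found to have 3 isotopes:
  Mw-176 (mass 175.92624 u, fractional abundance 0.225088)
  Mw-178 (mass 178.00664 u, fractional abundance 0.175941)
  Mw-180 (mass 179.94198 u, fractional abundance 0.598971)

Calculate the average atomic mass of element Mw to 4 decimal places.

The abundance-weighted mean is 0.225088 × 175.92624 + 0.175941 × 178.00664 + 0.598971 × 179.94198
= 39.598886 + 31.318666 + 107.780028 = 178.697580 u

178.6976 u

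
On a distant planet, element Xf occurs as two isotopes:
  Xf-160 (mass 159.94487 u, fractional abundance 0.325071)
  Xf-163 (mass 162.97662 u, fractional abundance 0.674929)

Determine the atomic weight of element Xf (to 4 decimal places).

161.9911 u

Average mass = Σ (abundance × isotope mass) = 0.325071 × 159.94487 + 0.674929 × 162.97662
= 51.993439 + 109.997647 = 161.991086 u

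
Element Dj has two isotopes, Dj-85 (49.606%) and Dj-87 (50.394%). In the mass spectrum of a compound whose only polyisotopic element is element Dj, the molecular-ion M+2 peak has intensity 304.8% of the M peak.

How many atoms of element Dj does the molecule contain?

For n independent Dj atoms, I(M+2)/I(M) = n · (abundance Dj-87) / (abundance Dj-85) = n · 0.50394/0.49606.
n = 3.048 × 0.49606/0.50394 = 3.00 ≈ 3

3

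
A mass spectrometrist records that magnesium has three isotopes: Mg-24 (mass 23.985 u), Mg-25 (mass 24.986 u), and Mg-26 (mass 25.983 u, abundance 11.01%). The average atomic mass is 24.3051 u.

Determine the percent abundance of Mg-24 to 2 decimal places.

78.99%

The remaining 88.99% is split between Mg-24 (fraction x) and Mg-25 (fraction 0.8899 − x).
Substituting: 23.985x + 24.986(0.8899 − x) = 21.4443717
(23.985 − 24.986)x = -0.7906697  ⇒  x = 0.78988, y = 0.10002
Mg-24: 78.99%, Mg-25: 10.00%.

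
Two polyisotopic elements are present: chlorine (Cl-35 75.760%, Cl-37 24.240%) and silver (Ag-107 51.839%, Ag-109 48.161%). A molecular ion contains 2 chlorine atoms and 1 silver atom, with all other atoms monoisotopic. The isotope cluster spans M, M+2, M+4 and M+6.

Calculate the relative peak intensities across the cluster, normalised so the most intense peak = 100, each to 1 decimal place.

63.7 : 100.0 : 44.4 : 6.1

Chlorine pattern (n=2): 0.57395776 : 0.36728448 : 0.05875776
Silver pattern (n=1): 0.51839 : 0.48161
Convolve the two distributions (both contribute in 2-u steps):
  M: 0.57395776×0.51839 = 0.297534
  M+2: 0.57395776×0.48161 + 0.36728448×0.51839 = 0.466820
  M+4: 0.36728448×0.48161 + 0.05875776×0.51839 = 0.207347
  M+6: 0.05875776×0.48161 = 0.028298
Scale to base peak (0.466820) = 100: 63.7 : 100.0 : 44.4 : 6.1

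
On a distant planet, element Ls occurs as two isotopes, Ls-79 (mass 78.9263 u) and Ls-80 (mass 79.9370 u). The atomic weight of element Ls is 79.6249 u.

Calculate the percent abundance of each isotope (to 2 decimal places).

Writing the weighted mean with unknown fraction x of Ls-79:
78.9263·x + 79.9370·(1 − x) = 79.6249
(78.9263 − 79.9370)·x = 79.6249 − 79.9370
x = -0.3121 / -1.0107 = 0.30880 → 30.88% Ls-79, 69.12% Ls-80.

Ls-79: 30.88%, Ls-80: 69.12%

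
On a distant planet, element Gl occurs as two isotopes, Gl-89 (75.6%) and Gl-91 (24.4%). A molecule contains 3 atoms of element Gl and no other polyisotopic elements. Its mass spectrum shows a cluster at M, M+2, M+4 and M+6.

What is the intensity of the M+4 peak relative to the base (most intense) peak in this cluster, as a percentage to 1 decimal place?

Binomial terms of (0.756 + 0.244)^3: M 0.4321, M+2 0.4184, M+4 0.1350, M+6 0.0145 → M is the base peak.
P(M) = C(3,0) × 0.756^3 × 0.244^0 = 1 × 0.43208122 × 1.0000 = 0.432081 (base)
P(M+4) = C(3,2) × 0.756^1 × 0.244^2 = 3 × 0.7560 × 0.059536 = 0.135028
Relative intensity = 0.135028 / 0.432081 × 100 = 31.3

31.3%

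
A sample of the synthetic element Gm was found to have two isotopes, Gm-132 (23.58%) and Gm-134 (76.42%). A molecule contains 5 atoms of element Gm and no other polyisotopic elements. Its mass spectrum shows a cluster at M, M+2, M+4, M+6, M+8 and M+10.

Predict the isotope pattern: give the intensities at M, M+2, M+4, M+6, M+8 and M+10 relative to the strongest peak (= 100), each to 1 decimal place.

0.2 : 2.9 : 19.0 : 61.7 : 100.0 : 64.8

Each Gm atom is independently Gm-132 (p = 0.2358) or Gm-134 (q = 0.7642); the cluster is the binomial expansion (p + q)^5.
P(M) = 0.2358^5 = 0.000729
P(M+2) = 5 × 0.2358^4 × 0.7642^1 = 0.011813
P(M+4) = 10 × 0.2358^3 × 0.7642^2 = 0.076568
P(M+6) = 10 × 0.2358^2 × 0.7642^3 = 0.248147
P(M+8) = 5 × 0.2358^1 × 0.7642^4 = 0.402107
P(M+10) = 0.7642^5 = 0.260636
The M+8 peak is largest (0.402107); scaling to 100 gives 0.2 : 2.9 : 19.0 : 61.7 : 100.0 : 64.8.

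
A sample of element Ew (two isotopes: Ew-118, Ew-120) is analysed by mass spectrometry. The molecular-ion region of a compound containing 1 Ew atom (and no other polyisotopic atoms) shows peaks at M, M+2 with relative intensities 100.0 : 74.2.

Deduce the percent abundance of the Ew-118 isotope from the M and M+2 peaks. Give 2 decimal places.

Let p = fractional abundance of Ew-118. I(M+2)/I(M) = [C(1,1)·p^0·(1−p)] / p^1 = 1·(1−p)/p = 74.2/100.0 = 0.7420
(1−p)/p = 0.7420/1 = 0.7420  ⇒  p = 1/(1 + 0.7420) = 0.5741
Ew-118: 57.41%, Ew-120: 42.59%.

57.41%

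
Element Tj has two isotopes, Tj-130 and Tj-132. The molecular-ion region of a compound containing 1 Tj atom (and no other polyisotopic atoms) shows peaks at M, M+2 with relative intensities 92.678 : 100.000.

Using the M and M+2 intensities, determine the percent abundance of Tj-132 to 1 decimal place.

51.9%

Let p = fractional abundance of Tj-130. I(M+2)/I(M) = [C(1,1)·p^0·(1−p)] / p^1 = 1·(1−p)/p = 100.000/92.678 = 1.0790
(1−p)/p = 1.0790/1 = 1.0790  ⇒  p = 1/(1 + 1.0790) = 0.4810
Tj-130: 48.1%, Tj-132: 51.9%.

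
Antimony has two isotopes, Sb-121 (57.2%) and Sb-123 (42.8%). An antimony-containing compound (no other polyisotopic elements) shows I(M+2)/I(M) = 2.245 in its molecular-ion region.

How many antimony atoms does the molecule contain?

3

The M+2/M ratio from n Sb atoms is n · q/p = n · 0.428/0.572.
n = 2.245 × 0.572/0.428 = 3.00 ≈ 3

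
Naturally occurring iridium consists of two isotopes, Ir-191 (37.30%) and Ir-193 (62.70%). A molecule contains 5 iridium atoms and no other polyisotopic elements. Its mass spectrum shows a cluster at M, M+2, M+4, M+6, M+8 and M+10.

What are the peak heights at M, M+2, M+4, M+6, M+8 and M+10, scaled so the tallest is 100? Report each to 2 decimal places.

2.11 : 17.70 : 59.49 : 100.00 : 84.05 : 28.26

Each Ir atom is independently Ir-191 (p = 0.3730) or Ir-193 (q = 0.6270); the cluster is the binomial expansion (p + q)^5.
P(M) = 0.3730^5 = 0.007220
P(M+2) = 5 × 0.3730^4 × 0.6270^1 = 0.060684
P(M+4) = 10 × 0.3730^3 × 0.6270^2 = 0.204015
P(M+6) = 10 × 0.3730^2 × 0.6270^3 = 0.342942
P(M+8) = 5 × 0.3730^1 × 0.6270^4 = 0.288237
P(M+10) = 0.6270^5 = 0.096903
The M+6 peak is largest (0.342942); scaling to 100 gives 2.11 : 17.70 : 59.49 : 100.00 : 84.05 : 28.26.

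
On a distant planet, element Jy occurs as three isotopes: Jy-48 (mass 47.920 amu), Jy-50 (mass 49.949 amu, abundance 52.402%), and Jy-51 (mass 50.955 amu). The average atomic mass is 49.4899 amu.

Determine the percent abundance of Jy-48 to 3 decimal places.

30.904%

Let x and y be the fractions of Jy-48 and Jy-51. Then x + y = 1 − 0.52402 = 0.47598 and 47.920x + 50.955y = 49.4899 − 0.52402×49.949 = 23.31562502.
Substituting: 47.920x + 50.955(0.47598 − x) = 23.31562502
(47.920 − 50.955)x = -0.93793588  ⇒  x = 0.30904, y = 0.16694
Jy-48: 30.904%, Jy-51: 16.694%.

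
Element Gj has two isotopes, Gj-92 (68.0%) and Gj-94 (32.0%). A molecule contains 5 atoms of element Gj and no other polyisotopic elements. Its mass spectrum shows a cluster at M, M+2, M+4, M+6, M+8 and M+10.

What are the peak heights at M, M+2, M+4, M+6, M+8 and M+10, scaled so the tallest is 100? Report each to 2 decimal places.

42.50 : 100.00 : 94.12 : 44.29 : 10.42 : 0.98

The 5 Gj atoms are independent, so intensities follow the terms of (0.680 + 0.320)^5.
P(M) = 0.680^5 = 0.145393
P(M+2) = 5 × 0.680^4 × 0.320^1 = 0.342102
P(M+4) = 10 × 0.680^3 × 0.320^2 = 0.321978
P(M+6) = 10 × 0.680^2 × 0.320^3 = 0.151519
P(M+8) = 5 × 0.680^1 × 0.320^4 = 0.035652
P(M+10) = 0.320^5 = 0.003355
The M+2 peak is largest (0.342102); scaling to 100 gives 42.50 : 100.00 : 94.12 : 44.29 : 10.42 : 0.98.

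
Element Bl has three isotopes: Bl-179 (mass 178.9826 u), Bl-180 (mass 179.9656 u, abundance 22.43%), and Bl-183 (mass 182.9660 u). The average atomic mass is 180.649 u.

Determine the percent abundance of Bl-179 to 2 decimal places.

Let x and y be the fractions of Bl-179 and Bl-183. Then x + y = 1 − 0.2243 = 0.7757 and 178.9826x + 182.9660y = 180.649 − 0.2243×179.9656 = 140.28271592.
Substituting: 178.9826x + 182.9660(0.7757 − x) = 140.28271592
(178.9826 − 182.9660)x = -1.64401028  ⇒  x = 0.41272, y = 0.36298
Bl-179: 41.27%, Bl-183: 36.30%.

41.27%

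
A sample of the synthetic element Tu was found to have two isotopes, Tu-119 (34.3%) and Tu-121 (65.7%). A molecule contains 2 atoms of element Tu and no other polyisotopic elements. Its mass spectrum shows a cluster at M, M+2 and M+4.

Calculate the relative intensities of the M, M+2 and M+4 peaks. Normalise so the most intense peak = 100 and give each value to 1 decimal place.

26.1 : 100.0 : 95.8

The 2 Tu atoms are independent, so intensities follow the terms of (0.343 + 0.657)^2.
P(M) = 0.343^2 = 0.117649
P(M+2) = 2 × 0.343^1 × 0.657^1 = 0.450702
P(M+4) = 0.657^2 = 0.431649
The M+2 peak is largest (0.450702); scaling to 100 gives 26.1 : 100.0 : 95.8.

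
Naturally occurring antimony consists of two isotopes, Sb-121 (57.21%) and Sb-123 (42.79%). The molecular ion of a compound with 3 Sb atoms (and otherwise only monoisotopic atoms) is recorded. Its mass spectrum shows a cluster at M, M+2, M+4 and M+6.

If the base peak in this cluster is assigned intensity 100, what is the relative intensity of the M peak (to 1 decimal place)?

Binomial terms of (0.5721 + 0.4279)^3: M 0.1872, M+2 0.4202, M+4 0.3143, M+6 0.0783 → M+2 is the base peak.
P(M+2) = C(3,1) × 0.5721^2 × 0.4279^1 = 3 × 0.32729841 × 0.4279 = 0.420153 (base)
P(M) = C(3,0) × 0.5721^3 × 0.4279^0 = 1 × 0.18724742 × 1.0000 = 0.187247
Relative intensity = 0.187247 / 0.420153 × 100 = 44.6

44.6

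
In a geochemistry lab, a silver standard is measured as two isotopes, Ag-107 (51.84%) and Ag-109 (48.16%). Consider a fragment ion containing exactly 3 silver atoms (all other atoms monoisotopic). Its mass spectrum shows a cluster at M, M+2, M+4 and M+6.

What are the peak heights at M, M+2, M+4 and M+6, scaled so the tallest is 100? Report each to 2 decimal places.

The 3 Ag atoms are independent, so intensities follow the terms of (0.5184 + 0.4816)^3.
P(M) = 0.5184^3 = 0.139314
P(M+2) = 3 × 0.5184^2 × 0.4816^1 = 0.388273
P(M+4) = 3 × 0.5184^1 × 0.4816^2 = 0.360711
P(M+6) = 0.4816^3 = 0.111702
The M+2 peak is largest (0.388273); scaling to 100 gives 35.88 : 100.00 : 92.90 : 28.77.

35.88 : 100.00 : 92.90 : 28.77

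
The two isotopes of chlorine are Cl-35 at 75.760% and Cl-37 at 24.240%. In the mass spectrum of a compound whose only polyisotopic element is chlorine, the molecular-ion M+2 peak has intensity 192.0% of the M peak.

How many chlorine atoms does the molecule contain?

The M+2/M ratio from n Cl atoms is n · q/p = n · 0.24240/0.75760.
n = 1.920 × 0.75760/0.24240 = 6.00 ≈ 6

6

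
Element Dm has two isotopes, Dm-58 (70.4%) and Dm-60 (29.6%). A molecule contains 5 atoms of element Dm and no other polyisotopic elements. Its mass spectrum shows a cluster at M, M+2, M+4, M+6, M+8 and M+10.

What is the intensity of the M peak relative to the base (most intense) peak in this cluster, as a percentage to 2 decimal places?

Binomial terms of (0.704 + 0.296)^5: M 0.1729, M+2 0.3635, M+4 0.3057, M+6 0.1285, M+8 0.0270, M+10 0.0023 → M+2 is the base peak.
P(M+2) = C(5,1) × 0.704^4 × 0.296^1 = 5 × 0.24563522 × 0.2960 = 0.363540 (base)
P(M) = C(5,0) × 0.704^5 × 0.296^0 = 1 × 0.17292719 × 1.0000 = 0.172927
Relative intensity = 0.172927 / 0.363540 × 100 = 47.57

47.57%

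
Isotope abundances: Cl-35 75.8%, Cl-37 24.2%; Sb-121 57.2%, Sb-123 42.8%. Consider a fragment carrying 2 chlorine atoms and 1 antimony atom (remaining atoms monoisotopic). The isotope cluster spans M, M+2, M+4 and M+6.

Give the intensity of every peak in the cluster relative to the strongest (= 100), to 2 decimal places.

72.11 : 100.00 : 41.80 : 5.50

Chlorine pattern (n=2): 0.574564 : 0.366872 : 0.058564
Antimony pattern (n=1): 0.5720 : 0.4280
Convolve the two distributions (both contribute in 2-u steps):
  M: 0.574564×0.5720 = 0.328651
  M+2: 0.574564×0.4280 + 0.366872×0.5720 = 0.455764
  M+4: 0.366872×0.4280 + 0.058564×0.5720 = 0.190520
  M+6: 0.058564×0.4280 = 0.025065
Scale to base peak (0.455764) = 100: 72.11 : 100.00 : 41.80 : 5.50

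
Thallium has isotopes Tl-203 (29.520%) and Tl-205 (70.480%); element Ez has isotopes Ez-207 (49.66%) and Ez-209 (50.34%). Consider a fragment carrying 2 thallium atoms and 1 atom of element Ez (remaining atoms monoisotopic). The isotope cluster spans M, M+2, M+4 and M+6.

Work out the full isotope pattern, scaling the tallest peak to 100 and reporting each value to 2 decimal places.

Thallium pattern (n=2): 0.08714304 : 0.41611392 : 0.49674304
Element Ez pattern (n=1): 0.4966 : 0.5034
Convolve the two distributions (both contribute in 2-u steps):
  M: 0.08714304×0.4966 = 0.043275
  M+2: 0.08714304×0.5034 + 0.41611392×0.4966 = 0.250510
  M+4: 0.41611392×0.5034 + 0.49674304×0.4966 = 0.456154
  M+6: 0.49674304×0.5034 = 0.250060
Scale to base peak (0.456154) = 100: 9.49 : 54.92 : 100.00 : 54.82

9.49 : 54.92 : 100.00 : 54.82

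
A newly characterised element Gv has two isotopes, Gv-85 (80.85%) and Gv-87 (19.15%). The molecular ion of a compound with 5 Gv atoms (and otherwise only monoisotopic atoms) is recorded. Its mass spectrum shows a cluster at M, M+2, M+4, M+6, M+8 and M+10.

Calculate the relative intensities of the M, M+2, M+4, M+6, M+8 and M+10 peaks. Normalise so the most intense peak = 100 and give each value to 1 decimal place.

84.4 : 100.0 : 47.4 : 11.2 : 1.3 : 0.1

The 5 Gv atoms are independent, so intensities follow the terms of (0.8085 + 0.1915)^5.
P(M) = 0.8085^5 = 0.345462
P(M+2) = 5 × 0.8085^4 × 0.1915^1 = 0.409128
P(M+4) = 10 × 0.8085^3 × 0.1915^2 = 0.193811
P(M+6) = 10 × 0.8085^2 × 0.1915^3 = 0.045906
P(M+8) = 5 × 0.8085^1 × 0.1915^4 = 0.005437
P(M+10) = 0.1915^5 = 0.000258
The M+2 peak is largest (0.409128); scaling to 100 gives 84.4 : 100.0 : 47.4 : 11.2 : 1.3 : 0.1.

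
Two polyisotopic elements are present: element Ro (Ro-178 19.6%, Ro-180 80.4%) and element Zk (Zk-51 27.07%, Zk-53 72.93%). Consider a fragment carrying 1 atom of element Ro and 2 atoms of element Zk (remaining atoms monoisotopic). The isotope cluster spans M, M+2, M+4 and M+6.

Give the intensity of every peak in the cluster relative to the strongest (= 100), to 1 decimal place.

Element Ro pattern (n=1): 0.1960 : 0.8040
Element Zk pattern (n=2): 0.07327849 : 0.39484302 : 0.53187849
Convolve the two distributions (both contribute in 2-u steps):
  M: 0.1960×0.07327849 = 0.014363
  M+2: 0.1960×0.39484302 + 0.8040×0.07327849 = 0.136305
  M+4: 0.1960×0.53187849 + 0.8040×0.39484302 = 0.421702
  M+6: 0.8040×0.53187849 = 0.427630
Scale to base peak (0.427630) = 100: 3.4 : 31.9 : 98.6 : 100.0

3.4 : 31.9 : 98.6 : 100.0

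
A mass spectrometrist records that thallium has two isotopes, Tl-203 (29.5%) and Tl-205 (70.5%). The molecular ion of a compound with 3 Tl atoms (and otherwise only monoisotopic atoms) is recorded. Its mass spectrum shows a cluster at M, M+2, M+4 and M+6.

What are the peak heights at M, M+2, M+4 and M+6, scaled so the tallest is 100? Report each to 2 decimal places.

Each Tl atom is independently Tl-203 (p = 0.295) or Tl-205 (q = 0.705); the cluster is the binomial expansion (p + q)^3.
P(M) = 0.295^3 = 0.025672
P(M+2) = 3 × 0.295^2 × 0.705^1 = 0.184058
P(M+4) = 3 × 0.295^1 × 0.705^2 = 0.439867
P(M+6) = 0.705^3 = 0.350403
The M+4 peak is largest (0.439867); scaling to 100 gives 5.84 : 41.84 : 100.00 : 79.66.

5.84 : 41.84 : 100.00 : 79.66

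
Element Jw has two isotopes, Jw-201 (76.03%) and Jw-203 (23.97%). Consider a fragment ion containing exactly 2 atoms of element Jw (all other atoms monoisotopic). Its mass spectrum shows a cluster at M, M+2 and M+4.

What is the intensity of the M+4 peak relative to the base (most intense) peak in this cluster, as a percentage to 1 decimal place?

Binomial terms of (0.7603 + 0.2397)^2: M 0.5781, M+2 0.3645, M+4 0.0575 → M is the base peak.
P(M) = C(2,0) × 0.7603^2 × 0.2397^0 = 1 × 0.57805609 × 1.0000 = 0.578056 (base)
P(M+4) = C(2,2) × 0.7603^0 × 0.2397^2 = 1 × 1.0000 × 0.05745609 = 0.057456
Relative intensity = 0.057456 / 0.578056 × 100 = 9.9

9.9%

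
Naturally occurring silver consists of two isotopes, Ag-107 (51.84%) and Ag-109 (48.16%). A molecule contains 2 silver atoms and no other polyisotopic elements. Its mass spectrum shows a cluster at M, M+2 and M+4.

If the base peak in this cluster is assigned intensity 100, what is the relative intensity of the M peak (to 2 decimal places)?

53.82

Term probabilities: M 0.2687, M+2 0.4993, M+4 0.2319. Base peak = M+2.
P(M+2) = C(2,1) × 0.5184^1 × 0.4816^1 = 2 × 0.5184 × 0.4816 = 0.499323 (base)
P(M) = C(2,0) × 0.5184^2 × 0.4816^0 = 1 × 0.26873856 × 1.0000 = 0.268739
Relative intensity = 0.268739 / 0.499323 × 100 = 53.82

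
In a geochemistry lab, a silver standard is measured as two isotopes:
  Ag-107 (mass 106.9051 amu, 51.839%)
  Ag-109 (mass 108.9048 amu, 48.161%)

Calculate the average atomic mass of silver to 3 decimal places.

The abundance-weighted mean is 0.51839 × 106.9051 + 0.48161 × 108.9048
= 55.41853 + 52.44964 = 107.86817 amu

107.868 amu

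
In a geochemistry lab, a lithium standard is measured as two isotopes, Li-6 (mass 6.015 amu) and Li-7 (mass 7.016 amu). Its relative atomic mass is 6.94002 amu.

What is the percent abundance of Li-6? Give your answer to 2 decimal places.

With x = fraction of Li-6 (so Li-7 is 1 − x):
6.015·x + 7.016·(1 − x) = 6.94002
(6.015 − 7.016)·x = 6.94002 − 7.016
x = -0.07598 / -1.001 = 0.07590 → 7.59% Li-6, 92.41% Li-7.

7.59%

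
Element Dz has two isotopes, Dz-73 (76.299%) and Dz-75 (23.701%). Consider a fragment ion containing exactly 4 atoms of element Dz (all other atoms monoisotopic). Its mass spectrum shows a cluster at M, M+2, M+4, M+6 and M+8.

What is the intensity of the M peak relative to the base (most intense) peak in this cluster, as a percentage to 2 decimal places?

80.48%

Term probabilities: M 0.3389, M+2 0.4211, M+4 0.1962, M+6 0.0406, M+8 0.0032. Base peak = M+2.
P(M+2) = C(4,1) × 0.76299^3 × 0.23701^1 = 4 × 0.44417748 × 0.23701 = 0.421098 (base)
P(M) = C(4,0) × 0.76299^4 × 0.23701^0 = 1 × 0.33890298 × 1.0000 = 0.338903
Relative intensity = 0.338903 / 0.421098 × 100 = 80.48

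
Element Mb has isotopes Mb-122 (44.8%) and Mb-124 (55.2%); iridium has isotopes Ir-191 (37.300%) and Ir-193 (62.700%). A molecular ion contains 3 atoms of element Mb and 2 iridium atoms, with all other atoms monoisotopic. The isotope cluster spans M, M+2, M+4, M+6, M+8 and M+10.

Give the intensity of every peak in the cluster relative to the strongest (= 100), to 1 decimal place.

3.6 : 25.5 : 71.7 : 100.0 : 69.3 : 19.1

Element Mb pattern (n=3): 0.08991539 : 0.33236582 : 0.40952218 : 0.16819661
Iridium pattern (n=2): 0.139129 : 0.467742 : 0.393129
Convolve the two distributions (both contribute in 2-u steps):
  M: 0.08991539×0.139129 = 0.012510
  M+2: 0.08991539×0.467742 + 0.33236582×0.139129 = 0.088299
  M+4: 0.08991539×0.393129 + 0.33236582×0.467742 + 0.40952218×0.139129 = 0.247786
  M+6: 0.33236582×0.393129 + 0.40952218×0.467742 + 0.16819661×0.139129 = 0.345614
  M+8: 0.40952218×0.393129 + 0.16819661×0.467742 = 0.239668
  M+10: 0.16819661×0.393129 = 0.066123
Scale to base peak (0.345614) = 100: 3.6 : 25.5 : 71.7 : 100.0 : 69.3 : 19.1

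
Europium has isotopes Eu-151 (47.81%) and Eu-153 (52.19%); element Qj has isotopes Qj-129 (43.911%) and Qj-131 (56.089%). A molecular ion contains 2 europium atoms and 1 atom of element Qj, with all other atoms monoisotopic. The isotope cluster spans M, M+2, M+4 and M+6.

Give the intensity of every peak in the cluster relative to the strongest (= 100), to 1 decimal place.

25.1 : 86.9 : 100.0 : 38.2

Europium pattern (n=2): 0.22857961 : 0.49904078 : 0.27237961
Element Qj pattern (n=1): 0.43911 : 0.56089
Convolve the two distributions (both contribute in 2-u steps):
  M: 0.22857961×0.43911 = 0.100372
  M+2: 0.22857961×0.56089 + 0.49904078×0.43911 = 0.347342
  M+4: 0.49904078×0.56089 + 0.27237961×0.43911 = 0.399512
  M+6: 0.27237961×0.56089 = 0.152775
Scale to base peak (0.399512) = 100: 25.1 : 86.9 : 100.0 : 38.2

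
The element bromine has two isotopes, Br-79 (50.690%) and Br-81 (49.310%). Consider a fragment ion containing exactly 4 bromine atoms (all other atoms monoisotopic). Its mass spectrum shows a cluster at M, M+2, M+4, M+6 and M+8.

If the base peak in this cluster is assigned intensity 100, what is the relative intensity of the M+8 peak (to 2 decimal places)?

Binomial terms of (0.50690 + 0.49310)^4: M 0.0660, M+2 0.2569, M+4 0.3749, M+6 0.2431, M+8 0.0591 → M+4 is the base peak.
P(M+4) = C(4,2) × 0.50690^2 × 0.49310^2 = 6 × 0.25694761 × 0.24314761 = 0.374857 (base)
P(M+8) = C(4,4) × 0.50690^0 × 0.49310^4 = 1 × 1.0000 × 0.05912076 = 0.059121
Relative intensity = 0.059121 / 0.374857 × 100 = 15.77

15.77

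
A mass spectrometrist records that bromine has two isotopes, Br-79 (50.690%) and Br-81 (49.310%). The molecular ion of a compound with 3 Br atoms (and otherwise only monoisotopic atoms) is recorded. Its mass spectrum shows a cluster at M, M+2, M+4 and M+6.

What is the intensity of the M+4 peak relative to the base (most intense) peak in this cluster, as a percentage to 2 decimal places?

97.28%

(0.50690 + 0.49310)^3 gives M 0.1302, M+2 0.3801, M+4 0.3698, M+6 0.1199; the largest is M+2.
P(M+2) = C(3,1) × 0.50690^2 × 0.49310^1 = 3 × 0.25694761 × 0.4931 = 0.380103 (base)
P(M+4) = C(3,2) × 0.50690^1 × 0.49310^2 = 3 × 0.5069 × 0.24314761 = 0.369755
Relative intensity = 0.369755 / 0.380103 × 100 = 97.28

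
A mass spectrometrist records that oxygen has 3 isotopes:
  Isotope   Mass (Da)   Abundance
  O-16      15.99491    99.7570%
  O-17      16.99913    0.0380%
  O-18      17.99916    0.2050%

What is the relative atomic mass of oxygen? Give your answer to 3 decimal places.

15.999 Da

Ar = Σ fᵢ·mᵢ = 0.997570 × 15.99491 + 0.000380 × 16.99913 + 0.002050 × 17.99916
= 15.956042 + 0.006460 + 0.036898 = 15.999400 Da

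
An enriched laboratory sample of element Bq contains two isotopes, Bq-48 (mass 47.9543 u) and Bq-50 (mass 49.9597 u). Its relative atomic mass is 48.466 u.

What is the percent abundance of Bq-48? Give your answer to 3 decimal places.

Writing the weighted mean with unknown fraction x of Bq-48:
47.9543·x + 49.9597·(1 − x) = 48.466
(47.9543 − 49.9597)·x = 48.466 − 49.9597
x = -1.4937 / -2.0054 = 0.74484 → 74.484% Bq-48, 25.516% Bq-50.

74.484%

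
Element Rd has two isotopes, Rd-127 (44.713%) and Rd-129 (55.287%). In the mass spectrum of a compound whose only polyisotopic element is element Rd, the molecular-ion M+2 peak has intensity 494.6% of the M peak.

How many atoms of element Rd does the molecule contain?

The M+2/M ratio from n Rd atoms is n · q/p = n · 0.55287/0.44713.
n = 4.946 × 0.44713/0.55287 = 4.00 ≈ 4

4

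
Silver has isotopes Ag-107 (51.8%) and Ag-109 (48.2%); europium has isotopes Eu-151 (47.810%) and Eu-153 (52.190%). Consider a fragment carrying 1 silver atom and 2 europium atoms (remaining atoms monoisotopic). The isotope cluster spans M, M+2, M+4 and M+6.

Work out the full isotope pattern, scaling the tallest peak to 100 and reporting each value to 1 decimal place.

31.0 : 96.6 : 100.0 : 34.4

Silver pattern (n=1): 0.5180 : 0.4820
Europium pattern (n=2): 0.22857961 : 0.49904078 : 0.27237961
Convolve the two distributions (both contribute in 2-u steps):
  M: 0.5180×0.22857961 = 0.118404
  M+2: 0.5180×0.49904078 + 0.4820×0.22857961 = 0.368678
  M+4: 0.5180×0.27237961 + 0.4820×0.49904078 = 0.381630
  M+6: 0.4820×0.27237961 = 0.131287
Scale to base peak (0.381630) = 100: 31.0 : 96.6 : 100.0 : 34.4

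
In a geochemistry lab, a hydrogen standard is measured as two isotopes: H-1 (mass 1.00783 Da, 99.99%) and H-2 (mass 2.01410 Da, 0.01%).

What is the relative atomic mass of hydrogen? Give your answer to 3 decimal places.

1.008 Da

Average mass = Σ (abundance × isotope mass) = 0.9999 × 1.00783 + 0.0001 × 2.01410
= 1.007729 + 0.000201 = 1.007930 Da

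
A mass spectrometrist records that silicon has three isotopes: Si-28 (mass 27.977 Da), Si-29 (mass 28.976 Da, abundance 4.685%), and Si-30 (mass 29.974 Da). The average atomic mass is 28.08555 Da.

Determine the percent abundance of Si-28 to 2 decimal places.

Let x and y be the fractions of Si-28 and Si-30. Then x + y = 1 − 0.04685 = 0.95315 and 27.977x + 29.974y = 28.08555 − 0.04685×28.976 = 26.7280244.
Substituting: 27.977x + 29.974(0.95315 − x) = 26.7280244
(27.977 − 29.974)x = -1.8416937  ⇒  x = 0.92223, y = 0.03092
Si-28: 92.22%, Si-30: 3.09%.

92.22%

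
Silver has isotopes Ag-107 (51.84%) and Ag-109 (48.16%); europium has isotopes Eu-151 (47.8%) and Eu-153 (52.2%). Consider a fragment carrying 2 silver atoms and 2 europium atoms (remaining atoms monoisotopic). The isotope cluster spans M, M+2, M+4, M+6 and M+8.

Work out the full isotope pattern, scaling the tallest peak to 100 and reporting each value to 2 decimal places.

16.36 : 66.12 : 100.00 : 67.08 : 16.84

Silver pattern (n=2): 0.26873856 : 0.49932288 : 0.23193856
Europium pattern (n=2): 0.228484 : 0.499032 : 0.272484
Convolve the two distributions (both contribute in 2-u steps):
  M: 0.26873856×0.228484 = 0.061402
  M+2: 0.26873856×0.499032 + 0.49932288×0.228484 = 0.248196
  M+4: 0.26873856×0.272484 + 0.49932288×0.499032 + 0.23193856×0.228484 = 0.375399
  M+6: 0.49932288×0.272484 + 0.23193856×0.499032 = 0.251802
  M+8: 0.23193856×0.272484 = 0.063200
Scale to base peak (0.375399) = 100: 16.36 : 66.12 : 100.00 : 67.08 : 16.84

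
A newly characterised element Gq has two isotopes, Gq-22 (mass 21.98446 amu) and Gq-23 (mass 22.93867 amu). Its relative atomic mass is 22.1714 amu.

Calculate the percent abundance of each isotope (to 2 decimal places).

With x = fraction of Gq-22 (so Gq-23 is 1 − x):
21.98446·x + 22.93867·(1 − x) = 22.1714
(21.98446 − 22.93867)·x = 22.1714 − 22.93867
x = -0.76727 / -0.95421 = 0.80409 → 80.41% Gq-22, 19.59% Gq-23.

Gq-22: 80.41%, Gq-23: 19.59%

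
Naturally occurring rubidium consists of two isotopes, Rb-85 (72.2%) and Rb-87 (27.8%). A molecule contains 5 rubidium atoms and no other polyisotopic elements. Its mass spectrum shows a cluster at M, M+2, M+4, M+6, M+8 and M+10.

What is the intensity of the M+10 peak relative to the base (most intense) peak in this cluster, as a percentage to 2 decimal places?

0.44%

Term probabilities: M 0.1962, M+2 0.3777, M+4 0.2909, M+6 0.1120, M+8 0.0216, M+10 0.0017. Base peak = M+2.
P(M+2) = C(5,1) × 0.722^4 × 0.278^1 = 5 × 0.27173701 × 0.2780 = 0.377714 (base)
P(M+10) = C(5,5) × 0.722^0 × 0.278^5 = 1 × 1.0000 × 0.00166044 = 0.001660
Relative intensity = 0.001660 / 0.377714 × 100 = 0.44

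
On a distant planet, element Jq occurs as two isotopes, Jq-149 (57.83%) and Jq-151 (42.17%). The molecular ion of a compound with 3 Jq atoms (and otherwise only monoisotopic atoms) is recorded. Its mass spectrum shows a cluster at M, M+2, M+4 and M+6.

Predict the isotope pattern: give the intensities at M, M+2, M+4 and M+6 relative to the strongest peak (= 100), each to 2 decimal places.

45.71 : 100.00 : 72.92 : 17.72

Expanding (0.5783 + 0.4217)^3:
P(M) = 0.5783^3 = 0.193401
P(M+2) = 3 × 0.5783^2 × 0.4217^1 = 0.423089
P(M+4) = 3 × 0.5783^1 × 0.4217^2 = 0.308519
P(M+6) = 0.4217^3 = 0.074991
The M+2 peak is largest (0.423089); scaling to 100 gives 45.71 : 100.00 : 72.92 : 17.72.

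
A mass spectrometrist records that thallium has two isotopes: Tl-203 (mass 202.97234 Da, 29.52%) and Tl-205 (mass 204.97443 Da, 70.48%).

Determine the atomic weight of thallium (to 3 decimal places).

204.383 Da

Weight each isotope mass by its fractional abundance: 0.2952 × 202.97234 + 0.7048 × 204.97443
= 59.917435 + 144.465978 = 204.383413 Da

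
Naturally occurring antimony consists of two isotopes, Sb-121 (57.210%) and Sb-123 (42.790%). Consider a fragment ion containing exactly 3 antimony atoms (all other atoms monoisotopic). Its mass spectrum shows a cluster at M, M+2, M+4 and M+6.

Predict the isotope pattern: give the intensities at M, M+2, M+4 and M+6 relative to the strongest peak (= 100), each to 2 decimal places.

44.57 : 100.00 : 74.79 : 18.65

The 3 Sb atoms are independent, so intensities follow the terms of (0.57210 + 0.42790)^3.
P(M) = 0.57210^3 = 0.187247
P(M+2) = 3 × 0.57210^2 × 0.42790^1 = 0.420153
P(M+4) = 3 × 0.57210^1 × 0.42790^2 = 0.314252
P(M+6) = 0.42790^3 = 0.078348
The M+2 peak is largest (0.420153); scaling to 100 gives 44.57 : 100.00 : 74.79 : 18.65.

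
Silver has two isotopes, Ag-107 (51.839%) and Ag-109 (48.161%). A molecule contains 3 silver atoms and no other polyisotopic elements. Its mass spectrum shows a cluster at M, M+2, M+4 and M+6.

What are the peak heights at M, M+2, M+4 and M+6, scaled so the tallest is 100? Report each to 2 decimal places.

Each Ag atom is independently Ag-107 (p = 0.51839) or Ag-109 (q = 0.48161); the cluster is the binomial expansion (p + q)^3.
P(M) = 0.51839^3 = 0.139306
P(M+2) = 3 × 0.51839^2 × 0.48161^1 = 0.388267
P(M+4) = 3 × 0.51839^1 × 0.48161^2 = 0.360719
P(M+6) = 0.48161^3 = 0.111709
The M+2 peak is largest (0.388267); scaling to 100 gives 35.88 : 100.00 : 92.90 : 28.77.

35.88 : 100.00 : 92.90 : 28.77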